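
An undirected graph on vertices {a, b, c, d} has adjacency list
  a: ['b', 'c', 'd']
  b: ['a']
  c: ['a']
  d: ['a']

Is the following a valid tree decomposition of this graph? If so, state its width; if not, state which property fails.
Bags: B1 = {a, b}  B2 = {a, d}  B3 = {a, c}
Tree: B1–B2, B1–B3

Every vertex of G appears in some bag (union = {a, b, c, d}); every edge is covered by a bag; and for each vertex v the set of bags containing v is connected in the bag tree. The decomposition is therefore valid. The largest bag has 2 vertices, so the width is 1.

Yes; width 1.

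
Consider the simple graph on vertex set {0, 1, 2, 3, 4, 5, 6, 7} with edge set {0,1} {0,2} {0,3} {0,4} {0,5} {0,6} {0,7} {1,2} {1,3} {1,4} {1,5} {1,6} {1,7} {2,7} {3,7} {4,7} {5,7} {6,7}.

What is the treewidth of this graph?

A width-3 tree decomposition is:
Bags: B1 = {0, 1, 5, 7}  B2 = {0, 1, 4, 7}  B3 = {0, 1, 3, 7}  B4 = {0, 1, 2, 7}  B5 = {0, 1, 6, 7}
Tree: B1–B2, B1–B3, B3–B4, B3–B5
The largest bag has 4 vertices, giving width 3; this decomposition certifies tw(G) ≤ 3. On the other hand G contains the 4-clique {0, 1, 2, 7}. A clique must lie in a single bag of any decomposition, so no decomposition can have width below 3. Combining the bounds, tw(G) = 3.

3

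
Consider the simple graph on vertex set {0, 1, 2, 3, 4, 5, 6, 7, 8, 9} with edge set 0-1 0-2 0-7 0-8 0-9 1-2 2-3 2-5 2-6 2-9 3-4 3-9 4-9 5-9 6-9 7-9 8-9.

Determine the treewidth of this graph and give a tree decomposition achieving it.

Treewidth 2.
Bags: B1 = {0, 7, 9}  B2 = {0, 2, 9}  B3 = {2, 3, 9}  B4 = {2, 6, 9}  B5 = {0, 1, 2}  B6 = {3, 4, 9}  B7 = {0, 8, 9}  B8 = {2, 5, 9}
Tree: B1–B2, B2–B3, B2–B4, B2–B5, B3–B6, B2–B7, B4–B8

Every bag has size at most 3, so the width is 3 − 1 = 2 and tw(G) ≤ 2. For the lower bound, the 3 vertices {0, 1, 2} are pairwise adjacent, and any tree decomposition puts a clique entirely inside one bag — forcing width ≥ 2. Hence tw(G) = 2 exactly.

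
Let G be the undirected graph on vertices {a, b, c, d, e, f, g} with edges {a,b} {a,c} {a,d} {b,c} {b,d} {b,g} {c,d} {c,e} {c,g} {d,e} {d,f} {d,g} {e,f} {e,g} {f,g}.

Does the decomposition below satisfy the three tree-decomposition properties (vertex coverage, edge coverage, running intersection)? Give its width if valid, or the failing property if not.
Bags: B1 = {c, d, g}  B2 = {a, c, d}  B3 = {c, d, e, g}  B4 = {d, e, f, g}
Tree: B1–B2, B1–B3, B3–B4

No — vertex b appears in no bag.

A tree decomposition must satisfy three properties: every vertex lies in some bag; for every edge, both endpoints lie together in some bag; and for every vertex, the bags containing it form a connected subtree. Here vertex b appears in no bag, so the decomposition is invalid.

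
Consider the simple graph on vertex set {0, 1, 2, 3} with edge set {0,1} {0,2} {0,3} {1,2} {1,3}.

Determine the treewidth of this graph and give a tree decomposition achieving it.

Treewidth 2.
One optimal decomposition is:
Bags: B1 = {0, 1, 3}  B2 = {0, 1, 2}
Tree: B1–B2

Every bag has size at most 3, so the width is 3 − 1 = 2 and tw(G) ≤ 2. On the other hand G contains the 3-clique {0, 1, 2}. A clique must lie in a single bag of any decomposition, so no decomposition can have width below 2. Combining the bounds, tw(G) = 2.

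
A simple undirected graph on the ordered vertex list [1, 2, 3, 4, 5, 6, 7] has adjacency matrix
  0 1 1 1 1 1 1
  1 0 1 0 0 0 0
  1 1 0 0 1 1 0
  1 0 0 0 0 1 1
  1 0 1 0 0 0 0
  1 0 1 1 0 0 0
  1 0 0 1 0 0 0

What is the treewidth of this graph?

A width-2 tree decomposition is:
Bags: B1 = {1, 4, 6}  B2 = {1, 4, 7}  B3 = {1, 3, 6}  B4 = {1, 2, 3}  B5 = {1, 3, 5}
Tree: B1–B2, B1–B3, B3–B4, B4–B5
Each bag holds 3 vertices, so the decomposition has width 2, which upper-bounds the treewidth. Conversely, {1, 2, 3} is a clique of size 3, and the vertices of any clique must share a bag in every tree decomposition; so some bag has ≥ 3 vertices and tw(G) ≥ 2. Hence tw(G) = 2 exactly.

2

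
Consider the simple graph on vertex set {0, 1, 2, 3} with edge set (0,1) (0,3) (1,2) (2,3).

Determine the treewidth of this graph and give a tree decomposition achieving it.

The largest bag has 3 vertices, giving width 2; this decomposition certifies tw(G) ≤ 2. For the lower bound, G contains the cycle 1–2–3–0–1, so G is not a forest; only forests have treewidth ≤ 1, hence tw(G) ≥ 2. Therefore the treewidth is 2.

Treewidth 2.
One such decomposition:
Bags: B1 = {1, 2, 3}  B2 = {0, 1, 3}
Tree: B1–B2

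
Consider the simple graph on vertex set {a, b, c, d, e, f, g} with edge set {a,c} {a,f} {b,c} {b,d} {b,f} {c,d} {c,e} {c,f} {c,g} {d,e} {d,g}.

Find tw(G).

2

A width-2 tree decomposition is:
Bags: B1 = {c, d, g}  B2 = {b, c, d}  B3 = {b, c, f}  B4 = {a, c, f}  B5 = {c, d, e}
Tree: B1–B2, B2–B3, B3–B4, B1–B5
The largest bag has 3 vertices, giving width 2; this decomposition certifies tw(G) ≤ 2. On the other hand G contains the 3-clique {c, d, g}. A clique must lie in a single bag of any decomposition, so no decomposition can have width below 2. Combining the bounds, tw(G) = 2.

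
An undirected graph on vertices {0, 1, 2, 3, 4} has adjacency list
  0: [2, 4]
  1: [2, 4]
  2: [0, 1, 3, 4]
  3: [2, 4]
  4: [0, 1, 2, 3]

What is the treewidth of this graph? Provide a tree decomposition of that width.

Every bag has size at most 3, so the width is 3 − 1 = 2 and tw(G) ≤ 2. Conversely, {0, 2, 4} is a clique of size 3, and the vertices of any clique must share a bag in every tree decomposition; so some bag has ≥ 3 vertices and tw(G) ≥ 2. Therefore the treewidth is 2.

Treewidth 2.
One such decomposition:
Bags: B1 = {0, 2, 4}  B2 = {2, 3, 4}  B3 = {1, 2, 4}
Tree: B1–B2, B1–B3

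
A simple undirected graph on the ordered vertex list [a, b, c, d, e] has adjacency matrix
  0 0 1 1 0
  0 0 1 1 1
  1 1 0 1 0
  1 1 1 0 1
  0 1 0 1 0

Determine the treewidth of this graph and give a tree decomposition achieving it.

Each bag holds 3 vertices, so the decomposition has width 2, which upper-bounds the treewidth. On the other hand G contains the 3-clique {b, d, e}. A clique must lie in a single bag of any decomposition, so no decomposition can have width below 2. Hence tw(G) = 2 exactly.

Treewidth 2.
One such decomposition:
Bags: B1 = {b, d, e}  B2 = {b, c, d}  B3 = {a, c, d}
Tree: B1–B2, B2–B3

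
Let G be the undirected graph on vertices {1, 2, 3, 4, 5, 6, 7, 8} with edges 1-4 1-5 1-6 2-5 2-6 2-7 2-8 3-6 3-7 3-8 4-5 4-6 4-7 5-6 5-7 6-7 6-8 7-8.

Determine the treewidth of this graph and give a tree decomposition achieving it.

Each bag holds 4 vertices, so the decomposition has width 3, which upper-bounds the treewidth. Conversely, {1, 4, 5, 6} is a clique of size 4, and the vertices of any clique must share a bag in every tree decomposition; so some bag has ≥ 4 vertices and tw(G) ≥ 3. Hence tw(G) = 3 exactly.

Treewidth 3.
One such decomposition:
Bags: B1 = {2, 5, 6, 7}  B2 = {2, 6, 7, 8}  B3 = {3, 6, 7, 8}  B4 = {4, 5, 6, 7}  B5 = {1, 4, 5, 6}
Tree: B1–B2, B2–B3, B1–B4, B4–B5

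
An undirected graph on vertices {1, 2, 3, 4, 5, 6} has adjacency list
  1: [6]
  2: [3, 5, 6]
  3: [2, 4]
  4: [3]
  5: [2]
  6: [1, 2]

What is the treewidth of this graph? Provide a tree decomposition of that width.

Treewidth 1.
One such decomposition:
Bags: B1 = {3, 4}  B2 = {2, 3}  B3 = {2, 6}  B4 = {1, 6}  B5 = {2, 5}
Tree: B1–B2, B2–B3, B3–B4, B3–B5

Each bag holds 2 vertices, so the decomposition has width 1, which upper-bounds the treewidth. Since G has at least one edge (e.g. 4–3), it is not an edgeless graph, so tw(G) ≥ 1. Combining the bounds, tw(G) = 1.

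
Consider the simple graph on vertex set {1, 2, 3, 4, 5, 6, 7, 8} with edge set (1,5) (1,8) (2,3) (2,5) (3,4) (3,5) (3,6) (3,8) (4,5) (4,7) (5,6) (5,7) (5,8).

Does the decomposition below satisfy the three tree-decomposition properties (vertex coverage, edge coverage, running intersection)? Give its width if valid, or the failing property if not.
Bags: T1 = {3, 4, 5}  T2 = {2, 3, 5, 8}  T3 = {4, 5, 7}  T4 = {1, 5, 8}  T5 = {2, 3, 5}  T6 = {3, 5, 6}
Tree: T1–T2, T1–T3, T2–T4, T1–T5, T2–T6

No — bags containing vertex 2 are not connected in the tree.

A tree decomposition must satisfy three properties: every vertex lies in some bag; for every edge, both endpoints lie together in some bag; and for every vertex, the bags containing it form a connected subtree. Here bags containing vertex 2 are not connected in the tree, so the decomposition is invalid.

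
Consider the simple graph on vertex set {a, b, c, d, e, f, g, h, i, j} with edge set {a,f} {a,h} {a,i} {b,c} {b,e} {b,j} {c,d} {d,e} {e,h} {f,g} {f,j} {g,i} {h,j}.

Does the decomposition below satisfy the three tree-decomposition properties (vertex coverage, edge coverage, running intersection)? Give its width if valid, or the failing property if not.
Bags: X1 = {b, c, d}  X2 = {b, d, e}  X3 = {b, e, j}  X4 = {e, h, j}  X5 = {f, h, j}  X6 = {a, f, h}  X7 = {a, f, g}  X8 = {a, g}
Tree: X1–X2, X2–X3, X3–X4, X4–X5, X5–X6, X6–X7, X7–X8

No — vertex i appears in no bag.

A tree decomposition must satisfy three properties: every vertex lies in some bag; for every edge, both endpoints lie together in some bag; and for every vertex, the bags containing it form a connected subtree. Here vertex i appears in no bag, so the decomposition is invalid.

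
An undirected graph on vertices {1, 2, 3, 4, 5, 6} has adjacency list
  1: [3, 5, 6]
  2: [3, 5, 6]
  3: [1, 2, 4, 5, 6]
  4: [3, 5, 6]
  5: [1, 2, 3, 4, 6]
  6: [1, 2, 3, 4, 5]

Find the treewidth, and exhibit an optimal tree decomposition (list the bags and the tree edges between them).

Treewidth 3.
One such decomposition:
Bags: B1 = {2, 3, 5, 6}  B2 = {3, 4, 5, 6}  B3 = {1, 3, 5, 6}
Tree: B1–B2, B1–B3

Every bag has size at most 4, so the width is 4 − 1 = 3 and tw(G) ≤ 3. Conversely, {1, 3, 5, 6} is a clique of size 4, and the vertices of any clique must share a bag in every tree decomposition; so some bag has ≥ 4 vertices and tw(G) ≥ 3. Combining the bounds, tw(G) = 3.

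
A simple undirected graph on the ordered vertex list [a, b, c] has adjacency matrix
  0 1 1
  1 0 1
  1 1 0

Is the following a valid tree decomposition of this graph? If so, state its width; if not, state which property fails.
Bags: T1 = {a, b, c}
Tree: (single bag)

Checking the three conditions: (i) the bags cover all of {a, b, c}; (ii) for each edge, some bag contains both endpoints; (iii) the bags containing any fixed vertex form a subtree. All hold, so the decomposition is valid with width 3 − 1 = 2.

Yes; width 2.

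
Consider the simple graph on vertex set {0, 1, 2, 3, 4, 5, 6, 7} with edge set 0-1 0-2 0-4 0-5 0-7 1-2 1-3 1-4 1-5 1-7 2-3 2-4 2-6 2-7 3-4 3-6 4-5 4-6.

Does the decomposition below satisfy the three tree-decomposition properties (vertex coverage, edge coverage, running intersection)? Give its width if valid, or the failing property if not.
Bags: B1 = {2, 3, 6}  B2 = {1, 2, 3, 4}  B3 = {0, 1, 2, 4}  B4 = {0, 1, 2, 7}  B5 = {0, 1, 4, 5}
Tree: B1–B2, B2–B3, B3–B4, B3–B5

No — edge (4,6) lies in no bag.

A tree decomposition must satisfy three properties: every vertex lies in some bag; for every edge, both endpoints lie together in some bag; and for every vertex, the bags containing it form a connected subtree. Here edge (4,6) lies in no bag, so the decomposition is invalid.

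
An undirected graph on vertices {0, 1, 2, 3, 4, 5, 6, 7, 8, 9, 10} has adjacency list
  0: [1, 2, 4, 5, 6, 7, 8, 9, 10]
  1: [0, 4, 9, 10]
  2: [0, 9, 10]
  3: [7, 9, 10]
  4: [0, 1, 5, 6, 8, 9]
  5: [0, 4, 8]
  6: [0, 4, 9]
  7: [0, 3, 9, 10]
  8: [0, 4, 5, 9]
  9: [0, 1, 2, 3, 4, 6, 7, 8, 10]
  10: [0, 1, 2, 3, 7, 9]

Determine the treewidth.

A width-3 tree decomposition is:
Bags: B1 = {0, 4, 8, 9}  B2 = {0, 1, 4, 9}  B3 = {0, 1, 9, 10}  B4 = {0, 4, 5, 8}  B5 = {0, 4, 6, 9}  B6 = {0, 7, 9, 10}  B7 = {0, 2, 9, 10}  B8 = {3, 7, 9, 10}
Tree: B1–B2, B2–B3, B1–B4, B1–B5, B3–B6, B6–B7, B6–B8
Every bag has size at most 4, so the width is 4 − 1 = 3 and tw(G) ≤ 3. For the lower bound, the 4 vertices {0, 2, 9, 10} are pairwise adjacent, and any tree decomposition puts a clique entirely inside one bag — forcing width ≥ 3. The upper and lower bounds meet at 3, so that is the treewidth.

3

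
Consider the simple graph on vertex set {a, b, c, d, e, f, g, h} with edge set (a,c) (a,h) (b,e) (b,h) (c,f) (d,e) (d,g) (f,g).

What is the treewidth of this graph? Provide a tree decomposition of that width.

Every bag has size at most 3, so the width is 3 − 1 = 2 and tw(G) ≤ 2. For the lower bound, G contains the cycle c–f–g–d–e–b–h–a–c, so G is not a forest; only forests have treewidth ≤ 1, hence tw(G) ≥ 2. Hence tw(G) = 2 exactly.

Treewidth 2.
Bags: B1 = {c, f, g}  B2 = {c, d, g}  B3 = {c, d, e}  B4 = {b, c, e}  B5 = {b, c, h}  B6 = {a, c, h}
Tree: B1–B2, B2–B3, B3–B4, B4–B5, B5–B6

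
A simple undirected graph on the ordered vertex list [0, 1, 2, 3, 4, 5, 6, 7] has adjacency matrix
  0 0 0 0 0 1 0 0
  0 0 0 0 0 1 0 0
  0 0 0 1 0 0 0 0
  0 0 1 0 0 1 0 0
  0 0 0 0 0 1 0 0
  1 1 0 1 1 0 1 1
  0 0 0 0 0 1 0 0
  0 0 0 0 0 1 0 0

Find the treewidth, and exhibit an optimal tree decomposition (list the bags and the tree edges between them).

The largest bag has 2 vertices, giving width 1; this decomposition certifies tw(G) ≤ 1. G has an edge, so its treewidth is at least 1. The upper and lower bounds meet at 1, so that is the treewidth.

Treewidth 1.
One such decomposition:
Bags: B1 = {4, 5}  B2 = {3, 5}  B3 = {5, 7}  B4 = {0, 5}  B5 = {1, 5}  B6 = {2, 3}  B7 = {5, 6}
Tree: B1–B2, B2–B3, B1–B4, B4–B5, B2–B6, B4–B7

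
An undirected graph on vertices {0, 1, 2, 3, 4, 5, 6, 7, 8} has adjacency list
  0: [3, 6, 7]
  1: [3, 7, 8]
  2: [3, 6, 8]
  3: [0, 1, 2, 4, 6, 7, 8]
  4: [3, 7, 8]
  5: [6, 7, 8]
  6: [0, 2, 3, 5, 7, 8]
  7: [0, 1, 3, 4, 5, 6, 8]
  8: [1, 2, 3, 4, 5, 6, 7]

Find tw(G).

3

A width-3 tree decomposition is:
Bags: B1 = {3, 6, 7, 8}  B2 = {3, 4, 7, 8}  B3 = {0, 3, 6, 7}  B4 = {1, 3, 7, 8}  B5 = {5, 6, 7, 8}  B6 = {2, 3, 6, 8}
Tree: B1–B2, B1–B3, B2–B4, B1–B5, B1–B6
The largest bag has 4 vertices, giving width 3; this decomposition certifies tw(G) ≤ 3. For the lower bound, the 4 vertices {2, 3, 6, 8} are pairwise adjacent, and any tree decomposition puts a clique entirely inside one bag — forcing width ≥ 3. The upper and lower bounds meet at 3, so that is the treewidth.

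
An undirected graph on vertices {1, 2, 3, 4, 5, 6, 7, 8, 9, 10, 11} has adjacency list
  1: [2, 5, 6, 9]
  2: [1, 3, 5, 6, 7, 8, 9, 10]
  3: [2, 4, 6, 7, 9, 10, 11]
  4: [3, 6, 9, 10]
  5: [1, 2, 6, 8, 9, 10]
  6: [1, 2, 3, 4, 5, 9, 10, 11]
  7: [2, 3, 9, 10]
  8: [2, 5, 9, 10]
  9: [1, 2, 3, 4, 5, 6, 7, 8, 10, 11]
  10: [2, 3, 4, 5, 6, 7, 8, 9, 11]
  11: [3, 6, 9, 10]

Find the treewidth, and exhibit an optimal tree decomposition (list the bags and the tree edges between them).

Treewidth 4.
One optimal decomposition is:
Bags: B1 = {2, 5, 6, 9, 10}  B2 = {2, 3, 6, 9, 10}  B3 = {3, 6, 9, 10, 11}  B4 = {3, 4, 6, 9, 10}  B5 = {1, 2, 5, 6, 9}  B6 = {2, 5, 8, 9, 10}  B7 = {2, 3, 7, 9, 10}
Tree: B1–B2, B2–B3, B2–B4, B1–B5, B1–B6, B2–B7

The largest bag has 5 vertices, giving width 4; this decomposition certifies tw(G) ≤ 4. Conversely, {1, 2, 5, 6, 9} is a clique of size 5, and the vertices of any clique must share a bag in every tree decomposition; so some bag has ≥ 5 vertices and tw(G) ≥ 4. The upper and lower bounds meet at 4, so that is the treewidth.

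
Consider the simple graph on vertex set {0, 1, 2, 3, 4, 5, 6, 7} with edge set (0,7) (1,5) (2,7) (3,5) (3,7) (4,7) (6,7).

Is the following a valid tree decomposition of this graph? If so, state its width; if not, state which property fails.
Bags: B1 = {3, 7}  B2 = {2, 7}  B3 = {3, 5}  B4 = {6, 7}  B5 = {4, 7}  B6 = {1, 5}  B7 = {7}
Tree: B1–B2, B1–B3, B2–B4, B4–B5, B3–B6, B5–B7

No — vertex 0 appears in no bag.

A tree decomposition must satisfy three properties: every vertex lies in some bag; for every edge, both endpoints lie together in some bag; and for every vertex, the bags containing it form a connected subtree. Here vertex 0 appears in no bag, so the decomposition is invalid.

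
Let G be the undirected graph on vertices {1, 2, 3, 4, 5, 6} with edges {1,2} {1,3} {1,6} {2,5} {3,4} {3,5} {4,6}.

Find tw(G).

A width-2 tree decomposition is:
Bags: B1 = {1, 2, 5}  B2 = {1, 3, 5}  B3 = {1, 3, 6}  B4 = {3, 4, 6}
Tree: B1–B2, B2–B3, B3–B4
Every bag has size at most 3, so the width is 3 − 1 = 2 and tw(G) ≤ 2. Since 2–5–3–1–2 is a cycle in G, G is not acyclic. Forests are exactly the graphs of treewidth ≤ 1, so tw(G) ≥ 2. Combining the bounds, tw(G) = 2.

2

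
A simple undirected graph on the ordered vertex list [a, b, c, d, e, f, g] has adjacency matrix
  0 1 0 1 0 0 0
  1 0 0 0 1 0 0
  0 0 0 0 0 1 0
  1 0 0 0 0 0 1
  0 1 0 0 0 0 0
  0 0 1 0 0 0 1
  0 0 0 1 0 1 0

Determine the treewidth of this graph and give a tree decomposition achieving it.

Treewidth 1.
One optimal decomposition is:
Bags: B1 = {c, f}  B2 = {f, g}  B3 = {d, g}  B4 = {a, d}  B5 = {a, b}  B6 = {b, e}
Tree: B1–B2, B2–B3, B3–B4, B4–B5, B5–B6

The largest bag has 2 vertices, giving width 1; this decomposition certifies tw(G) ≤ 1. Since G has at least one edge (e.g. c–f), it is not an edgeless graph, so tw(G) ≥ 1. The upper and lower bounds meet at 1, so that is the treewidth.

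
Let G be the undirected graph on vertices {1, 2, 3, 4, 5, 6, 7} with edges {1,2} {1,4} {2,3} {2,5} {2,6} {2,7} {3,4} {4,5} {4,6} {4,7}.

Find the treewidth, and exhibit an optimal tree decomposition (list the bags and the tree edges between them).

Treewidth 2.
Bags: B1 = {2, 4, 5}  B2 = {2, 4, 7}  B3 = {1, 2, 4}  B4 = {2, 4, 6}  B5 = {2, 3, 4}
Tree: B1–B2, B2–B3, B3–B4, B4–B5

The largest bag has 3 vertices, giving width 2; this decomposition certifies tw(G) ≤ 2. The edges 2–5–4–7–2 form a cycle, so G is not a tree and its treewidth is at least 2. The upper and lower bounds meet at 2, so that is the treewidth.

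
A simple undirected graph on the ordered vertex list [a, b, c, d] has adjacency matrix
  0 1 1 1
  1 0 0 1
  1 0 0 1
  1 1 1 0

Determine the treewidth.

2

A width-2 tree decomposition is:
Bags: B1 = {a, b, d}  B2 = {a, c, d}
Tree: B1–B2
The largest bag has 3 vertices, giving width 2; this decomposition certifies tw(G) ≤ 2. For the lower bound, the 3 vertices {a, c, d} are pairwise adjacent, and any tree decomposition puts a clique entirely inside one bag — forcing width ≥ 2. The upper and lower bounds meet at 2, so that is the treewidth.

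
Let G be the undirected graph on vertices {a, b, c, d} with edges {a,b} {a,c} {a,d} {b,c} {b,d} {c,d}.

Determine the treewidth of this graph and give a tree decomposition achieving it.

Treewidth 3.
Bags: B1 = {a, b, c, d}
Tree: (single bag)

With just one bag of size 4, the width is 4 − 1 = 3, so tw(G) ≤ 3. Conversely, {a, b, c, d} is a clique of size 4, and the vertices of any clique must share a bag in every tree decomposition; so some bag has ≥ 4 vertices and tw(G) ≥ 3. Combining the bounds, tw(G) = 3.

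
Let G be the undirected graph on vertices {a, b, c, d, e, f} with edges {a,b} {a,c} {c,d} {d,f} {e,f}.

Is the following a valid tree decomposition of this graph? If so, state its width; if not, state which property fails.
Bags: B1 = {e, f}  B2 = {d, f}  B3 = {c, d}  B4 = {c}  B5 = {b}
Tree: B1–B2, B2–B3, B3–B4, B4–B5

No — vertex a appears in no bag.

A tree decomposition must satisfy three properties: every vertex lies in some bag; for every edge, both endpoints lie together in some bag; and for every vertex, the bags containing it form a connected subtree. Here vertex a appears in no bag, so the decomposition is invalid.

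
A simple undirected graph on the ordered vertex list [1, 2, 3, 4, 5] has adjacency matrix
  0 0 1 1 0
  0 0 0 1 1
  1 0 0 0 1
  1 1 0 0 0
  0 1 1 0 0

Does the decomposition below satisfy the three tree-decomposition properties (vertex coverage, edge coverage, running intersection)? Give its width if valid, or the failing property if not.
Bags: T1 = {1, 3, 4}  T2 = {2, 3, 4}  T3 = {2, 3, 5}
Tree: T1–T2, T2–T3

Every vertex of G appears in some bag (union = {1, 2, 3, 4, 5}); every edge is covered by a bag; and for each vertex v the set of bags containing v is connected in the bag tree. The decomposition is therefore valid. The largest bag has 3 vertices, so the width is 2.

Yes; width 2.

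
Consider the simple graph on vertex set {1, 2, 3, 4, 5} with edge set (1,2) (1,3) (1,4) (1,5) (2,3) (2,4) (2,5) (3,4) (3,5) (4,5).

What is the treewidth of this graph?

A width-4 tree decomposition is:
Bags: B1 = {1, 2, 3, 4, 5}
Tree: (single bag)
With just one bag of size 5, the width is 5 − 1 = 4, so tw(G) ≤ 4. For the lower bound, the 5 vertices {1, 2, 3, 4, 5} are pairwise adjacent, and any tree decomposition puts a clique entirely inside one bag — forcing width ≥ 4. The upper and lower bounds meet at 4, so that is the treewidth.

4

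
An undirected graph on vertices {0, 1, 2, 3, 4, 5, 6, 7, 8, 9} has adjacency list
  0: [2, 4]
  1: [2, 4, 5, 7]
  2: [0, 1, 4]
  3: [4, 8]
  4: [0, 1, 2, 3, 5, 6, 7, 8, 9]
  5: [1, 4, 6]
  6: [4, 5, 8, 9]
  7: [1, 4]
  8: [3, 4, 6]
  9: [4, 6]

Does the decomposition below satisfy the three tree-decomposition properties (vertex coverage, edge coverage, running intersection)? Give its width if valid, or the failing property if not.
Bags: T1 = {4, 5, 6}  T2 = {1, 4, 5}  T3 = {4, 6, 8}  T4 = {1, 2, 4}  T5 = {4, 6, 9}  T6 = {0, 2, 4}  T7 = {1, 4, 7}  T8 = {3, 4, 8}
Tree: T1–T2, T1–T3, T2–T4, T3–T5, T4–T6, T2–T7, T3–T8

Vertex coverage: the bags together contain {0, 1, 2, 3, 4, 5, 6, 7, 8, 9}, the full vertex set. Edge coverage: each edge of G has both endpoints in at least one bag. Running intersection: for every vertex, the bags containing it form a connected subtree. All three properties hold, so this is a valid tree decomposition of width max|bag| − 1 = 2, and hence tw(G) ≤ 2.

Yes; width 2.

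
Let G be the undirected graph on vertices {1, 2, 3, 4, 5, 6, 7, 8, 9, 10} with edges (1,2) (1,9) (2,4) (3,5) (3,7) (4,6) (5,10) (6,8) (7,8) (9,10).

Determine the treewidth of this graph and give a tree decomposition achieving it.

Every bag has size at most 3, so the width is 3 − 1 = 2 and tw(G) ≤ 2. For the lower bound, G contains the cycle 7–3–5–10–9–1–2–4–6–8–7, so G is not a forest; only forests have treewidth ≤ 1, hence tw(G) ≥ 2. Hence tw(G) = 2 exactly.

Treewidth 2.
One optimal decomposition is:
Bags: B1 = {3, 5, 7}  B2 = {5, 7, 10}  B3 = {7, 9, 10}  B4 = {1, 7, 9}  B5 = {1, 2, 7}  B6 = {2, 4, 7}  B7 = {4, 6, 7}  B8 = {6, 7, 8}
Tree: B1–B2, B2–B3, B3–B4, B4–B5, B5–B6, B6–B7, B7–B8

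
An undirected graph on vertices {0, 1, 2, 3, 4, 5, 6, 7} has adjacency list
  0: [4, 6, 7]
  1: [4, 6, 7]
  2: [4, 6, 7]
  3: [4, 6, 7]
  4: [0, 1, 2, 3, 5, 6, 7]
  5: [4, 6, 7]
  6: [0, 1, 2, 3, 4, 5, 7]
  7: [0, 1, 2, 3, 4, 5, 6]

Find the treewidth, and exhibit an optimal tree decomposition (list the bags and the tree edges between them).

Treewidth 3.
One optimal decomposition is:
Bags: B1 = {3, 4, 6, 7}  B2 = {1, 4, 6, 7}  B3 = {2, 4, 6, 7}  B4 = {0, 4, 6, 7}  B5 = {4, 5, 6, 7}
Tree: B1–B2, B2–B3, B3–B4, B3–B5

Each bag holds 4 vertices, so the decomposition has width 3, which upper-bounds the treewidth. Conversely, {0, 4, 6, 7} is a clique of size 4, and the vertices of any clique must share a bag in every tree decomposition; so some bag has ≥ 4 vertices and tw(G) ≥ 3. Combining the bounds, tw(G) = 3.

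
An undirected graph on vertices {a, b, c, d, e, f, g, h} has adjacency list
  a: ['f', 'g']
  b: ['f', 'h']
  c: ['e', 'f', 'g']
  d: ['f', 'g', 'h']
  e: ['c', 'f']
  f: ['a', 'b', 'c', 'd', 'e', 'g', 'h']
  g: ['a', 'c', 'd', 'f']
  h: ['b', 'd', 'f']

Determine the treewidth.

2

A width-2 tree decomposition is:
Bags: B1 = {c, f, g}  B2 = {d, f, g}  B3 = {c, e, f}  B4 = {a, f, g}  B5 = {d, f, h}  B6 = {b, f, h}
Tree: B1–B2, B1–B3, B1–B4, B2–B5, B5–B6
The largest bag has 3 vertices, giving width 2; this decomposition certifies tw(G) ≤ 2. For the lower bound, the 3 vertices {d, f, g} are pairwise adjacent, and any tree decomposition puts a clique entirely inside one bag — forcing width ≥ 2. Therefore the treewidth is 2.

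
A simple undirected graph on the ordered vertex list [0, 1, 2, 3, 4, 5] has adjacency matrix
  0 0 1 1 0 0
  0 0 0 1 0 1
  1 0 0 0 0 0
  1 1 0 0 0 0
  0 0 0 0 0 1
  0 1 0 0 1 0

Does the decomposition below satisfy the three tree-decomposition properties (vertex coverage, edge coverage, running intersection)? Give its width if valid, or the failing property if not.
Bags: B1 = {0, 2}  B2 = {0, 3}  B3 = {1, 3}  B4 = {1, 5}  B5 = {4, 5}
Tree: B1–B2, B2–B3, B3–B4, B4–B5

Vertex coverage: the bags together contain {0, 1, 2, 3, 4, 5}, the full vertex set. Edge coverage: each edge of G has both endpoints in at least one bag. Running intersection: for every vertex, the bags containing it form a connected subtree. All three properties hold, so this is a valid tree decomposition of width max|bag| − 1 = 1, and hence tw(G) ≤ 1.

Yes; width 1.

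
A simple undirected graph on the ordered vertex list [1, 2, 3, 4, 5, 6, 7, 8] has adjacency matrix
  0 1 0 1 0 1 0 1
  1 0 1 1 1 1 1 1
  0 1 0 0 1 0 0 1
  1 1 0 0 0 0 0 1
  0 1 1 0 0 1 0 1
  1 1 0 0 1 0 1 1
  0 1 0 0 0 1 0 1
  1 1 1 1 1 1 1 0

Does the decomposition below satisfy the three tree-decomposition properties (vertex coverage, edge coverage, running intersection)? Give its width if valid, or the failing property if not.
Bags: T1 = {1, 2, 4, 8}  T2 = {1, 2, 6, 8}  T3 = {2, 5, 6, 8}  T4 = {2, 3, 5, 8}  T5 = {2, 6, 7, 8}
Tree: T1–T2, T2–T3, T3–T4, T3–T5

Yes; width 3.

Checking the three conditions: (i) the bags cover all of {1, 2, 3, 4, 5, 6, 7, 8}; (ii) for each edge, some bag contains both endpoints; (iii) the bags containing any fixed vertex form a subtree. All hold, so the decomposition is valid with width 4 − 1 = 3.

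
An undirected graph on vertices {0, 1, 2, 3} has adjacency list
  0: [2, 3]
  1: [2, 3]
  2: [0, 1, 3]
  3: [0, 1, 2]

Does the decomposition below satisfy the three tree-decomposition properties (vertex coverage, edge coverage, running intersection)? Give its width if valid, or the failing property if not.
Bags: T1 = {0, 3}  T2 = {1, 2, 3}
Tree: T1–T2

No — edge (2,0) lies in no bag.

A tree decomposition must satisfy three properties: every vertex lies in some bag; for every edge, both endpoints lie together in some bag; and for every vertex, the bags containing it form a connected subtree. Here edge (2,0) lies in no bag, so the decomposition is invalid.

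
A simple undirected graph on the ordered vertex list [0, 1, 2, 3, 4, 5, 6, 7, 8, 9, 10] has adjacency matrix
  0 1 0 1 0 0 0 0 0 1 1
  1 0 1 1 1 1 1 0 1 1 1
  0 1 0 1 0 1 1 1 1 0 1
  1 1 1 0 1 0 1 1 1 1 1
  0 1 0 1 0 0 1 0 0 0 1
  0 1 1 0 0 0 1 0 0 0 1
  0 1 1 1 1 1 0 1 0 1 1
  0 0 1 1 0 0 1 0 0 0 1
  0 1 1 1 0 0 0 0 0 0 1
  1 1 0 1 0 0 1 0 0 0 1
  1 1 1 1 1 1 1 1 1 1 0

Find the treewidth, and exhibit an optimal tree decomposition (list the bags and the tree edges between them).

Each bag holds 5 vertices, so the decomposition has width 4, which upper-bounds the treewidth. For the lower bound, the 5 vertices {0, 1, 3, 9, 10} are pairwise adjacent, and any tree decomposition puts a clique entirely inside one bag — forcing width ≥ 4. Combining the bounds, tw(G) = 4.

Treewidth 4.
One such decomposition:
Bags: B1 = {1, 2, 3, 8, 10}  B2 = {1, 2, 3, 6, 10}  B3 = {1, 3, 4, 6, 10}  B4 = {1, 3, 6, 9, 10}  B5 = {1, 2, 5, 6, 10}  B6 = {0, 1, 3, 9, 10}  B7 = {2, 3, 6, 7, 10}
Tree: B1–B2, B2–B3, B2–B4, B2–B5, B4–B6, B2–B7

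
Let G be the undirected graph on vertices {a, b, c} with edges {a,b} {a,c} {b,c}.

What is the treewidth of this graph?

2

A width-2 tree decomposition is:
Bags: B1 = {a, b, c}
Tree: (single bag)
With just one bag of size 3, the width is 3 − 1 = 2, so tw(G) ≤ 2. Conversely, {a, b, c} is a clique of size 3, and the vertices of any clique must share a bag in every tree decomposition; so some bag has ≥ 3 vertices and tw(G) ≥ 2. The upper and lower bounds meet at 2, so that is the treewidth.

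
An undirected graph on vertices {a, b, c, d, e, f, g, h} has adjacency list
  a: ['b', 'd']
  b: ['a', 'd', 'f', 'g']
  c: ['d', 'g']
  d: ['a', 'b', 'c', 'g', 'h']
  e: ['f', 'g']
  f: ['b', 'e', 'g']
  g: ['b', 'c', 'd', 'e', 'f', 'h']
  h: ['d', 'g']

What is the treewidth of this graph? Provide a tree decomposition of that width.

Every bag has size at most 3, so the width is 3 − 1 = 2 and tw(G) ≤ 2. On the other hand G contains the 3-clique {d, g, h}. A clique must lie in a single bag of any decomposition, so no decomposition can have width below 2. Hence tw(G) = 2 exactly.

Treewidth 2.
Bags: B1 = {b, d, g}  B2 = {b, f, g}  B3 = {e, f, g}  B4 = {a, b, d}  B5 = {c, d, g}  B6 = {d, g, h}
Tree: B1–B2, B2–B3, B1–B4, B1–B5, B1–B6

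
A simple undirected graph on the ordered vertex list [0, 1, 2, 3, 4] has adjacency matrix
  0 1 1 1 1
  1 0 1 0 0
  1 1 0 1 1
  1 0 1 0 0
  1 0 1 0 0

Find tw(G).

2

A width-2 tree decomposition is:
Bags: B1 = {0, 1, 2}  B2 = {0, 2, 4}  B3 = {0, 2, 3}
Tree: B1–B2, B2–B3
Each bag holds 3 vertices, so the decomposition has width 2, which upper-bounds the treewidth. Conversely, {0, 1, 2} is a clique of size 3, and the vertices of any clique must share a bag in every tree decomposition; so some bag has ≥ 3 vertices and tw(G) ≥ 2. The upper and lower bounds meet at 2, so that is the treewidth.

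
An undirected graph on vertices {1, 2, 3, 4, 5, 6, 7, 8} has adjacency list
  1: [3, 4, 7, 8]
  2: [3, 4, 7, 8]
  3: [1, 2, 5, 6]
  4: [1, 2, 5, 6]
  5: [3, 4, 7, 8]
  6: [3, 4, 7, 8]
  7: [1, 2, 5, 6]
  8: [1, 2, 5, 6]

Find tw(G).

A width-4 tree decomposition is:
Bags: B1 = {1, 2, 5, 6, 8}  B2 = {1, 2, 3, 5, 6}  B3 = {1, 2, 4, 5, 6}  B4 = {1, 2, 5, 6, 7}
Tree: B1–B2, B2–B3, B3–B4
Each bag holds 5 vertices, so the decomposition has width 4, which upper-bounds the treewidth. For the lower bound: the 5 vertex sets {2,8}, {3,6}, {1,4}, {5}, {7} are disjoint, each induces a connected subgraph, and every pair is joined by at least one edge of G. Contracting each set to a single vertex therefore yields K_{5} as a minor, and since treewidth is minor-monotone, tw(G) ≥ tw(K_{5}) = 4. Therefore the treewidth is 4.

4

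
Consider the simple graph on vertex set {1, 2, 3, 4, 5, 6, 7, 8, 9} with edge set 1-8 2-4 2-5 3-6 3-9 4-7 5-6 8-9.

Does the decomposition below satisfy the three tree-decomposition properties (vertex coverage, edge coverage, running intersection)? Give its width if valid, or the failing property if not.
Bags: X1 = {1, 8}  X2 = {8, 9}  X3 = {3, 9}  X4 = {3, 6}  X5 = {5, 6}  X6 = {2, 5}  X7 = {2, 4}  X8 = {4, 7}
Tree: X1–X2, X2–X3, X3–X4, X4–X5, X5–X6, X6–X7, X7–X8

Yes; width 1.

Checking the three conditions: (i) the bags cover all of {1, 2, 3, 4, 5, 6, 7, 8, 9}; (ii) for each edge, some bag contains both endpoints; (iii) the bags containing any fixed vertex form a subtree. All hold, so the decomposition is valid with width 2 − 1 = 1.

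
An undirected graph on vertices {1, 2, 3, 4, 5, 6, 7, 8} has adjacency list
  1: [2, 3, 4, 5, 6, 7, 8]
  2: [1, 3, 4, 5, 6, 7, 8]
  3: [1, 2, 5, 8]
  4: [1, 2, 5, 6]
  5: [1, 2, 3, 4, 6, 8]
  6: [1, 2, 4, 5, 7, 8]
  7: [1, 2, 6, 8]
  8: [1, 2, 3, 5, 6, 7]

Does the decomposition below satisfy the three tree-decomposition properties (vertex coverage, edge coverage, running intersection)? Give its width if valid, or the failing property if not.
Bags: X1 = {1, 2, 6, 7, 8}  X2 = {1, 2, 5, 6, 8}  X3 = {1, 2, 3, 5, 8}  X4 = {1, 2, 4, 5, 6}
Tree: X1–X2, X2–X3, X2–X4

Yes; width 4.

Vertex coverage: the bags together contain {1, 2, 3, 4, 5, 6, 7, 8}, the full vertex set. Edge coverage: each edge of G has both endpoints in at least one bag. Running intersection: for every vertex, the bags containing it form a connected subtree. All three properties hold, so this is a valid tree decomposition of width max|bag| − 1 = 4, and hence tw(G) ≤ 4.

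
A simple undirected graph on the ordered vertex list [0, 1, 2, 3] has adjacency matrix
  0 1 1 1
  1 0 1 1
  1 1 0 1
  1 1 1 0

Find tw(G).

3

A width-3 tree decomposition is:
Bags: B1 = {0, 1, 2, 3}
Tree: (single bag)
With just one bag of size 4, the width is 4 − 1 = 3, so tw(G) ≤ 3. For the lower bound, the 4 vertices {0, 1, 2, 3} are pairwise adjacent, and any tree decomposition puts a clique entirely inside one bag — forcing width ≥ 3. The upper and lower bounds meet at 3, so that is the treewidth.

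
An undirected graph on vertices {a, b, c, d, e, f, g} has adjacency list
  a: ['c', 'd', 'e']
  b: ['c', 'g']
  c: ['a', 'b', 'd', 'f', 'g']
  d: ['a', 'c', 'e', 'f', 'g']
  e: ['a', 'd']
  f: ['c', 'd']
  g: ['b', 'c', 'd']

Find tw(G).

A width-2 tree decomposition is:
Bags: B1 = {a, c, d}  B2 = {c, d, g}  B3 = {a, d, e}  B4 = {c, d, f}  B5 = {b, c, g}
Tree: B1–B2, B1–B3, B1–B4, B2–B5
Every bag has size at most 3, so the width is 3 − 1 = 2 and tw(G) ≤ 2. For the lower bound, the 3 vertices {a, d, e} are pairwise adjacent, and any tree decomposition puts a clique entirely inside one bag — forcing width ≥ 2. Combining the bounds, tw(G) = 2.

2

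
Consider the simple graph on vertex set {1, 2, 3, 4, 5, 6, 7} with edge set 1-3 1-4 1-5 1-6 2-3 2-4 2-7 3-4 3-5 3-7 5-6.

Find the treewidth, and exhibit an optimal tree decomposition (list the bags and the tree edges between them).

Every bag has size at most 3, so the width is 3 − 1 = 2 and tw(G) ≤ 2. On the other hand G contains the 3-clique {1, 3, 4}. A clique must lie in a single bag of any decomposition, so no decomposition can have width below 2. Combining the bounds, tw(G) = 2.

Treewidth 2.
Bags: B1 = {1, 3, 4}  B2 = {1, 3, 5}  B3 = {1, 5, 6}  B4 = {2, 3, 4}  B5 = {2, 3, 7}
Tree: B1–B2, B2–B3, B1–B4, B4–B5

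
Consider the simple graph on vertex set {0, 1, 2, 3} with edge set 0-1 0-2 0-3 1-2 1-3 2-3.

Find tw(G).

A width-3 tree decomposition is:
Bags: B1 = {0, 1, 2, 3}
Tree: (single bag)
With just one bag of size 4, the width is 4 − 1 = 3, so tw(G) ≤ 3. For the lower bound, the 4 vertices {0, 1, 2, 3} are pairwise adjacent, and any tree decomposition puts a clique entirely inside one bag — forcing width ≥ 3. Hence tw(G) = 3 exactly.

3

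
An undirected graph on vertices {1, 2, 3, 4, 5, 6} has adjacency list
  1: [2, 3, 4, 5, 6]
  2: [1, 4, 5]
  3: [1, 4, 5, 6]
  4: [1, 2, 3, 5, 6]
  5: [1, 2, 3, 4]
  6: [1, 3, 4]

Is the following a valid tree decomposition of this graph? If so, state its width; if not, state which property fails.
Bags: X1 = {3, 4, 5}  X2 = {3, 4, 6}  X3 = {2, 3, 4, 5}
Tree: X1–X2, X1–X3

No — vertex 1 appears in no bag.

A tree decomposition must satisfy three properties: every vertex lies in some bag; for every edge, both endpoints lie together in some bag; and for every vertex, the bags containing it form a connected subtree. Here vertex 1 appears in no bag, so the decomposition is invalid.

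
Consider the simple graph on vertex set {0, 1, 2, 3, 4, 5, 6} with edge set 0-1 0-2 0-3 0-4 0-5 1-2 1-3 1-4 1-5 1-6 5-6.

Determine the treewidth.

2

A width-2 tree decomposition is:
Bags: B1 = {0, 1, 2}  B2 = {0, 1, 4}  B3 = {0, 1, 5}  B4 = {1, 5, 6}  B5 = {0, 1, 3}
Tree: B1–B2, B1–B3, B3–B4, B3–B5
Every bag has size at most 3, so the width is 3 − 1 = 2 and tw(G) ≤ 2. For the lower bound, the 3 vertices {0, 1, 2} are pairwise adjacent, and any tree decomposition puts a clique entirely inside one bag — forcing width ≥ 2. The upper and lower bounds meet at 2, so that is the treewidth.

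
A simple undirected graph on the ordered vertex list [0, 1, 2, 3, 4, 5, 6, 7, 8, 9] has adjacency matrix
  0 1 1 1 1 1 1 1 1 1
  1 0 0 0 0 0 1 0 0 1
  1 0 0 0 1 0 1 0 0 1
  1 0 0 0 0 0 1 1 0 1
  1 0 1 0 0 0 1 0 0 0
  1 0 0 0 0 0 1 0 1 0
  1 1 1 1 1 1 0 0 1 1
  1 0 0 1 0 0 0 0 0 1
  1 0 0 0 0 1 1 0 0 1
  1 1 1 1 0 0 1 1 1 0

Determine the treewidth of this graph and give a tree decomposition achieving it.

The largest bag has 4 vertices, giving width 3; this decomposition certifies tw(G) ≤ 3. For the lower bound, the 4 vertices {0, 6, 8, 9} are pairwise adjacent, and any tree decomposition puts a clique entirely inside one bag — forcing width ≥ 3. Hence tw(G) = 3 exactly.

Treewidth 3.
Bags: B1 = {0, 1, 6, 9}  B2 = {0, 6, 8, 9}  B3 = {0, 2, 6, 9}  B4 = {0, 3, 6, 9}  B5 = {0, 3, 7, 9}  B6 = {0, 5, 6, 8}  B7 = {0, 2, 4, 6}
Tree: B1–B2, B1–B3, B3–B4, B4–B5, B2–B6, B3–B7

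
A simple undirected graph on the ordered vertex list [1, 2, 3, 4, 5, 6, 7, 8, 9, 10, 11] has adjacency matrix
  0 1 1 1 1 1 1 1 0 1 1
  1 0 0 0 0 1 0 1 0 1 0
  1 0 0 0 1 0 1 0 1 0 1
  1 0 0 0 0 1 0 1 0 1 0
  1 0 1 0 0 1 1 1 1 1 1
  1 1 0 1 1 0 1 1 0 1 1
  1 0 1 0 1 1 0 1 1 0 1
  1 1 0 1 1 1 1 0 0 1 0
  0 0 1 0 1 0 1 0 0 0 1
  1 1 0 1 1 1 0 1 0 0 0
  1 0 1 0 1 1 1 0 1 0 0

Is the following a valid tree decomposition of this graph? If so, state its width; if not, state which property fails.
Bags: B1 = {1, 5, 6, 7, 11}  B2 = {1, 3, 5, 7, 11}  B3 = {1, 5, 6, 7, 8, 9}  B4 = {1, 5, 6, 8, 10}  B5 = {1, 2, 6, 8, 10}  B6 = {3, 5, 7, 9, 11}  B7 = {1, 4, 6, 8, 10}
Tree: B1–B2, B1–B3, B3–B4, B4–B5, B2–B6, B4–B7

No — bags containing vertex 9 are not connected in the tree.

A tree decomposition must satisfy three properties: every vertex lies in some bag; for every edge, both endpoints lie together in some bag; and for every vertex, the bags containing it form a connected subtree. Here bags containing vertex 9 are not connected in the tree, so the decomposition is invalid.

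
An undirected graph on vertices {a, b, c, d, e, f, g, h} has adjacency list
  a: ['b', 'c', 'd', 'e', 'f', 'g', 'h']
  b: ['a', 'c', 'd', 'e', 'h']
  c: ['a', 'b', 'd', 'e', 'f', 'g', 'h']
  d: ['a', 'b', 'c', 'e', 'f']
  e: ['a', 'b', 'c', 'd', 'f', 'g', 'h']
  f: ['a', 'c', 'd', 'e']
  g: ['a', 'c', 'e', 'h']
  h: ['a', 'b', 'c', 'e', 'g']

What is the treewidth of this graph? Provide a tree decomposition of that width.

Every bag has size at most 5, so the width is 5 − 1 = 4 and tw(G) ≤ 4. Conversely, {a, c, d, e, f} is a clique of size 5, and the vertices of any clique must share a bag in every tree decomposition; so some bag has ≥ 5 vertices and tw(G) ≥ 4. Combining the bounds, tw(G) = 4.

Treewidth 4.
Bags: B1 = {a, b, c, d, e}  B2 = {a, b, c, e, h}  B3 = {a, c, d, e, f}  B4 = {a, c, e, g, h}
Tree: B1–B2, B1–B3, B2–B4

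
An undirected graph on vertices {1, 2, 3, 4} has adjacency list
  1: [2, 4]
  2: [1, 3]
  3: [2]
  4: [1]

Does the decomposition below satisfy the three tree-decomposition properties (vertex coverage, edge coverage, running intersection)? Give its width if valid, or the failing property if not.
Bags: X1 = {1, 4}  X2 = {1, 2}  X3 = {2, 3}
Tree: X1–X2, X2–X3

Yes; width 1.

Checking the three conditions: (i) the bags cover all of {1, 2, 3, 4}; (ii) for each edge, some bag contains both endpoints; (iii) the bags containing any fixed vertex form a subtree. All hold, so the decomposition is valid with width 2 − 1 = 1.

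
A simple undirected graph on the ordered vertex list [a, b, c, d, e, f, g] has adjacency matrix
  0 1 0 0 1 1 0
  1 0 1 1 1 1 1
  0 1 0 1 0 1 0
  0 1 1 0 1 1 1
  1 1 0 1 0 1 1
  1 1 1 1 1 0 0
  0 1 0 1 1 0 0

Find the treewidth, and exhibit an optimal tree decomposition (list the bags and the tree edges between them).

The largest bag has 4 vertices, giving width 3; this decomposition certifies tw(G) ≤ 3. On the other hand G contains the 4-clique {b, d, e, g}. A clique must lie in a single bag of any decomposition, so no decomposition can have width below 3. The upper and lower bounds meet at 3, so that is the treewidth.

Treewidth 3.
One optimal decomposition is:
Bags: B1 = {b, d, e, f}  B2 = {b, d, e, g}  B3 = {a, b, e, f}  B4 = {b, c, d, f}
Tree: B1–B2, B1–B3, B1–B4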